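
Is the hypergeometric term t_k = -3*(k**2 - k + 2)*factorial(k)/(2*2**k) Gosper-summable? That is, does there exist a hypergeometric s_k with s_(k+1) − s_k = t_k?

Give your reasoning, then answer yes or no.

Yes. s_k = -3*(k - 1)*factorial(k)/2**k.

r(k) = (k + 1)*(-k + (k + 1)**2 + 1)/(2*(k**2 - k + 2)) after simplifying.
A = k/2 + 1/2, B = 1, C = k**2 - k + 2.
Solve (k/2 + 1/2)·f(k+1) − (1)·f(k) = k**2 - k + 2.
deg f ≤ 1 (via 1,0,2).
Coefficient equations give f(k) = 2*(k - 1).
Get s_k = R·t_k = -3*(k - 1)*factorial(k)/2**k with R(k) = B(k−1)f(k)/C(k) = 2*(k - 1)/(k**2 - k + 2).
Check: Δs_k = -3*(k**2 - k + 2)*factorial(k)/(2*2**k). ✓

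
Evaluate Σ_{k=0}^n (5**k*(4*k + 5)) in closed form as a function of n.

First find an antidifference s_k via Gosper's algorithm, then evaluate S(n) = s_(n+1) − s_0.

S(n) = 5**(n + 1)*(n + 1)

t_(k+1)/t_k = 5*(4*k + 9)/(4*k + 5).
Normal form (A,B,C) = (5, 1, k + 5/4).
Need (5)·f(k+1) − (1)·f(k) = k + 5/4.
Bound: deg f ≤ 1.
Coefficient equations give f(k) = k/4.
Then R = B(k−1)f/C = k/(4*k + 5), so s_k = R(k)·t_k = 5**k*k.
Verify: 5**k*(4*k + 5) matches t_k.
Telescope: S(n) = s_(n+1) − s_(0) = 5**(n + 1)*(n + 1) − (0) = 5**(n + 1)*(n + 1).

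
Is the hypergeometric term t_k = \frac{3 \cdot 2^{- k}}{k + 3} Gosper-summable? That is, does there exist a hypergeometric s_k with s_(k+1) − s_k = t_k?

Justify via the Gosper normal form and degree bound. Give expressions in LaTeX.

Compute t_(k+1)/t_k: get (k + 3)/(2*(k + 4)).
Normal form (A,B,C) = (k/2 + 3/2, k + 4, 1).
Set up (k/2 + 3/2)·f(k+1) − (k + 3)·f(k) − (1) = 0.
Bound: deg f ≤ -1.
d = -1 < 0 ⇒ no nonzero polynomial f; not summable.

No — key equation has no polynomial f.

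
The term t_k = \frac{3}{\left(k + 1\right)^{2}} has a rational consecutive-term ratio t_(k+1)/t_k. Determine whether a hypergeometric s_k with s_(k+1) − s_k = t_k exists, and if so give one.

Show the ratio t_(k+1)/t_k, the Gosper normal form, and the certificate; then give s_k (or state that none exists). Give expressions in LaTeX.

r(k) = (k + 1)**2/(k + 2)**2 after simplifying.
A = k**2 + 2*k + 1, B = k**2 + 4*k + 4, C = 1.
f must satisfy (k**2 + 2*k + 1)·f(k+1) − (k**2 + 2*k + 1)·f(k) = 1.
d = 0 from the (2,2,0) case.
Write f(k) = c0. Then LHS − RHS = -1, requiring -1 = 0: contradictory. No certificate.

not Gosper-summable; s_k does not exist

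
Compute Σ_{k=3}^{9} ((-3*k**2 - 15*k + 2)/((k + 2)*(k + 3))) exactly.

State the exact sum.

r(k) = (k + 2)*(15*k + 3*(k + 1)**2 + 13)/((k + 4)*(3*k**2 + 15*k - 2)) after simplifying.
Take A(k)=k + 2, B(k)=k + 4, C(k)=k**2 + 5*k - 2/3.
Need (k + 2)·f(k+1) − (k + 3)·f(k) = k**2 + 5*k - 2/3.
From deg A=1, deg B=1, deg C=2: d=2.
Coefficient equations give f(k) = k*(3*k - 4)/3.
Get s_k = R·t_k = k*(4 - 3*k)/(k + 2) with R(k) = B(k−1)f(k)/C(k) = k*(k + 3)*(3*k - 4)/(3*k**2 + 15*k - 2).
s_(k+1) − s_k = (-3*k**2 - 15*k + 2)/(k**2 + 5*k + 6) = t_k.
Σ_(k=3)^(9) t_k = s_(10) − s_(3) = -65/3 − (-3) = -56/3.

Σ = -56/3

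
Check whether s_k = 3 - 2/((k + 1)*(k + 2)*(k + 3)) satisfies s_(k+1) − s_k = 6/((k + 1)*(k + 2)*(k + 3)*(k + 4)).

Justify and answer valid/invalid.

s_(k+1) = 3 - 2/((k + 2)*(k + 3)*(k + 4))
s_(k+1) − s_k = 6/((k + 1)*(k + 2)*(k + 3)*(k + 4))
(s_(k+1) − s_k) − t_k = 0

valid (s_(k+1) − s_k reduces to t_k)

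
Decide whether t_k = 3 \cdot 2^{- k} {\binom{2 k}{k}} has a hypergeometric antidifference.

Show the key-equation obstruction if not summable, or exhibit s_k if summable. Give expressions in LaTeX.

No — t_k has no hypergeometric antidifference.

t_(k+1)/t_k = (2*k + 1)/(k + 1).
So A=2*k + 1 and B=k + 1, with C=1.
Solve (2*k + 1)·f(k+1) − (k)·f(k) = 1.
From deg A=1, deg B=1, deg C=0: d=-1.
Bound -1 < 0, so the key equation has no polynomial solution.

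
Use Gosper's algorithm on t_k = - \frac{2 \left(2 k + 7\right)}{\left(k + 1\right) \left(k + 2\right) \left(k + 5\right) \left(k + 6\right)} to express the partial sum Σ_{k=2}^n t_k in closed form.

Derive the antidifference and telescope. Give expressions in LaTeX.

The ratio is (k + 1)*(k + 5)*(2*k + 9)/((k + 3)*(k + 7)*(2*k + 7)).
Factor: A=k + 1; B=k + 7; C=k**3 + 21*k**2/2 + 73*k/2 + 42.
Solve (k + 1)·f(k+1) − (k + 6)·f(k) = k**3 + 21*k**2/2 + 73*k/2 + 42.
Bound: deg f ≤ 5.
Solving with deg f ≤ 5: f(k) = k*(k + 2)*(k + 3)*(k + 4)*(k + 6)/10.
Then R = B(k−1)f/C = k*(k + 2)*(k + 6)**2/(5*(2*k + 7)), so s_k = R(k)·t_k = 2*k*(-k - 6)/(5*(k**2 + 6*k + 5)).
Check: Δs_k = 2*(-2*k - 7)/(k**4 + 14*k**3 + 65*k**2 + 112*k + 60). ✓
Σ_(k=2)^n t_k = s_(n+1) − s_(2) = (2*(-n**2 - 8*n - 7)/(5*(n**2 + 8*n + 12))) − (-32/105), i.e. 2*(-n**2 - 8*n + 9)/(21*(n**2 + 8*n + 12)).

S(n) = \frac{2 \left(- n^{2} - 8 n + 9\right)}{21 \left(n^{2} + 8 n + 12\right)}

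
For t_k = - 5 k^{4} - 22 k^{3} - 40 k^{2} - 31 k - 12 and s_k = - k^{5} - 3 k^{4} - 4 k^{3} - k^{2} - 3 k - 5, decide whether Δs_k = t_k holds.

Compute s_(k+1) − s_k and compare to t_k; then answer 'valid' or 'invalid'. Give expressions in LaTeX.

s_(k+1) = -k**5 - 8*k**4 - 26*k**3 - 41*k**2 - 34*k - 17
s_(k+1) − s_k = -5*k**4 - 22*k**3 - 40*k**2 - 31*k - 12
(s_(k+1) − s_k) − t_k = 0

valid (s_(k+1) − s_k reduces to t_k)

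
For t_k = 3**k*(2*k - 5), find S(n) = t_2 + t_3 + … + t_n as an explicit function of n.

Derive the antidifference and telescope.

Ratio r(k) = 3*(2*k - 3)/(2*k - 5).
Factor: A=3; B=1; C=k - 5/2.
f must satisfy (3)·f(k+1) − (1)·f(k) = k - 5/2.
From deg A=0, deg B=0, deg C=1: d=1.
Solve for f: f(k) = (k - 4)/2 (degree 1 ≤ 1).
Get s_k = R·t_k = 3**k*(k - 4) with R(k) = B(k−1)f(k)/C(k) = (k - 4)/(2*k - 5).
s_(k+1) − s_k = 3**k*(2*k - 5) = t_k.
Evaluate: s_(n+1) = 3**(n + 1)*(n - 3); subtract s_(2) = -18 ⇒ S(n) = 3*3**n*n - 9*3**n + 18.

S(n) = 3*3**n*n - 9*3**n + 18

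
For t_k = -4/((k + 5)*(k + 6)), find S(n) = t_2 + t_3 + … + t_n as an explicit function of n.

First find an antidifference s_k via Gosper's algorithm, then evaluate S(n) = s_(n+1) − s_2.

S(n) = 4*(1 - n)/(7*(n + 6))

The ratio is (k + 5)/(k + 7).
Factor: A=k + 5; B=k + 7; C=1.
Solve (k + 5)·f(k+1) − (k + 6)·f(k) = 1.
d = 1 from the (1,1,0) case.
Solving with deg f ≤ 1: f(k) = k/5.
R(k) = B(k−1)·f(k)/C(k) = k*(k + 6)/5; s_k = R·t_k = -4*k/(5*k + 25).
Verify: -4/(k**2 + 11*k + 30) matches t_k.
Evaluate: s_(n+1) = 4*(-n - 1)/(5*(n + 6)); subtract s_(2) = -8/35 ⇒ S(n) = 4*(1 - n)/(7*(n + 6)).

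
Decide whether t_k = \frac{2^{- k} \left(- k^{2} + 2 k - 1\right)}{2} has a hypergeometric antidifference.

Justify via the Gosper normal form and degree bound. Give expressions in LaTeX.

Yes. s_k = 2^{- k} \left(k^{2} + 2\right).

Compute t_(k+1)/t_k: get k**2/(2*(k**2 - 2*k + 1)).
Factor: A=1/2; B=1; C=k**2 - 2*k + 1.
Solve (1/2)·f(k+1) − (1)·f(k) = k**2 - 2*k + 1.
From deg A=0, deg B=0, deg C=2: d=2.
A polynomial solution: f(k) = -2*(k**2 + 2).
So s_k = (B(k−1)f/C)·t_k = (-2*(k**2 + 2)/(k - 1)**2)·t_k = (k**2 + 2)/2**k.
Verify: (-k**2 + 2*k - 1)/(2*2**k) matches t_k.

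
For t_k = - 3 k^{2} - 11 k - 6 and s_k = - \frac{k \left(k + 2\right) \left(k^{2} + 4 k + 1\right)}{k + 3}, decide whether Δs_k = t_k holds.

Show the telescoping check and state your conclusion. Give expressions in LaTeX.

s_(k+1) = -(k + 1)*(k + 3)*(4*k + (k + 1)**2 + 5)/(k + 4)
s_(k+1) − s_k = (-3*k**4 - 30*k**3 - 103*k**2 - 136*k - 54)/(k**2 + 7*k + 12)
(s_(k+1) − s_k) − t_k = 2*(k**3 + 8*k**2 + 19*k + 9)/(k**2 + 7*k + 12)

Invalid: residual \frac{2 \left(k^{3} + 8 k^{2} + 19 k + 9\right)}{k^{2} + 7 k + 12} ≠ 0.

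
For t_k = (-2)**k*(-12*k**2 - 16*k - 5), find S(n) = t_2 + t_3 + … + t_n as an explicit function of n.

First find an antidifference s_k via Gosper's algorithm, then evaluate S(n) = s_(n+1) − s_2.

S(n) = -8*(-2)**n*n**2 - 16*(-2)**n*n - 6*(-2)**n - 60

r(k) = 2*(-12*k**2 - 40*k - 33)/(12*k**2 + 16*k + 5) after simplifying.
Factor: A=-2; B=1; C=k**2 + 4*k/3 + 5/12.
Solve (-2)·f(k+1) − (1)·f(k) = k**2 + 4*k/3 + 5/12.
deg f ≤ 2 (via 0,0,2).
Solve for f: f(k) = -(2*k - 1)*(2*k + 1)/12 (degree 2 ≤ 2).
Get s_k = R·t_k = (-2)**k*(4*k**2 - 1) with R(k) = B(k−1)f(k)/C(k) = -(2*k - 1)/(6*k + 5).
Δs = (-2)**k*(-12*k**2 - 16*k - 5), as required.
Evaluate: s_(n+1) = (-2)**(n + 1)*(4*n**2 + 8*n + 3); subtract s_(2) = 60 ⇒ S(n) = -8*(-2)**n*n**2 - 16*(-2)**n*n - 6*(-2)**n - 60.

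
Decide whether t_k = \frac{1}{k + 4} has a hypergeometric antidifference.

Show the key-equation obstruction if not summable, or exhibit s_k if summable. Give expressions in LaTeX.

r(k) = (k + 4)/(k + 5) after simplifying.
A = k + 4, B = k + 5, C = 1.
Solve (k + 4)·f(k+1) − (k + 4)·f(k) = 1.
Degrees (1,1,0) ⇒ d ≤ 0.
f = c0 ⇒ A·f(k+1) − B(k−1)·f(k) − C = -1. The system {-1 = 0} is inconsistent; no antidifference.

No; the coefficient equations for f are inconsistent.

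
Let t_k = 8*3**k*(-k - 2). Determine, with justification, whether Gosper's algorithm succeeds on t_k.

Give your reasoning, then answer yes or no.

Yes. s_k = 3**k*(-4*k - 2).

Ratio r(k) = 3*(k + 3)/(k + 2).
Normal form (A,B,C) = (3, 1, k + 2).
Solve (3)·f(k+1) − (1)·f(k) = k + 2.
d = 1 from the (0,0,1) case.
Solving with deg f ≤ 1: f(k) = (2*k + 1)/4.
So s_k = (B(k−1)f/C)·t_k = ((2*k + 1)/(4*(k + 2)))·t_k = 3**k*(-4*k - 2).
s_(k+1) − s_k = 8*3**k*(-k - 2) = t_k.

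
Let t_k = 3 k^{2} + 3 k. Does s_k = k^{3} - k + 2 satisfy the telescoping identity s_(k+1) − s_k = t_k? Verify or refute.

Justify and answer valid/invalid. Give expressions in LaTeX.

Valid: the claim telescopes to t_k.

s_(k+1) = -k + (k + 1)**3 + 1
s_(k+1) − s_k = 3*k*(k + 1)
(s_(k+1) − s_k) − t_k = 0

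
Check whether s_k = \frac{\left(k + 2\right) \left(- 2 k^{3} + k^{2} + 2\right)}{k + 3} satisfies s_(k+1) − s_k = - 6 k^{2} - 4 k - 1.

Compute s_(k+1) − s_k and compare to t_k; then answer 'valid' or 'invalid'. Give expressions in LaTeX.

s_(k+1) = (k + 3)*(-2*(k + 1)**3 + (k + 1)**2 + 2)/(k + 4)
s_(k+1) − s_k = (-6*k**4 - 42*k**3 - 78*k**2 - 42*k - 7)/(k**2 + 7*k + 12)
(s_(k+1) − s_k) − t_k = (4*k**3 + 23*k**2 + 13*k + 5)/(k**2 + 7*k + 12)

Invalid: residual \frac{4 k^{3} + 23 k^{2} + 13 k + 5}{k^{2} + 7 k + 12} ≠ 0.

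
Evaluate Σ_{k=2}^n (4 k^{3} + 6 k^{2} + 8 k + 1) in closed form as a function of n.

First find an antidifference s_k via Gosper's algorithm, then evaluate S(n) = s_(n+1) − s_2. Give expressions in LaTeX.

S(n) = n^{4} + 4 n^{3} + 8 n^{2} + 6 n - 19

Ratio r(k) = (4*k**3 + 18*k**2 + 32*k + 19)/(4*k**3 + 6*k**2 + 8*k + 1).
Factor: A=1; B=1; C=k**3 + 3*k**2/2 + 2*k + 1/4.
Set up (1)·f(k+1) − (1)·f(k) − (k**3 + 3*k**2/2 + 2*k + 1/4) = 0.
Degrees (0,0,3) ⇒ d ≤ 4.
Solving with deg f ≤ 4: f(k) = k*(k**3 + 2*k - 2)/4.
R(k) = B(k−1)·f(k)/C(k) = k*(k**3 + 2*k - 2)/(4*k**3 + 6*k**2 + 8*k + 1); s_k = R·t_k = k*(k**3 + 2*k - 2).
Check: Δs_k = 4*k**3 + 6*k**2 + 8*k + 1. ✓
s_(n+1) = n**4 + 4*n**3 + 8*n**2 + 6*n + 1 and s_(2) = 20, so S(n) = n**4 + 4*n**3 + 8*n**2 + 6*n - 19.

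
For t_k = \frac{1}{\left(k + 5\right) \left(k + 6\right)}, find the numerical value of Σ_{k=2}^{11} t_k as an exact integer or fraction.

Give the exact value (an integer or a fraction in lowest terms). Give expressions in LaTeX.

Step 1: r(k) = (k + 5)/(k + 7).
Gosper form: A/B · C(k+1)/C(k) with A=k + 5, B=k + 7, C=1.
Set up (k + 5)·f(k+1) − (k + 6)·f(k) − (1) = 0.
deg f ≤ 1 (via 1,1,0).
Solve for f: f(k) = k/5 (degree 1 ≤ 1).
Certificate R = B(k−1)f/C = k*(k + 6)/5 gives s_k = k/(5*(k + 5)).
Check: Δs_k = 1/(k**2 + 11*k + 30). ✓
Σ_(k=2)^(11) t_k = s_(12) − s_(2) = 12/85 − (2/35) = 10/119.

Σ = 10/119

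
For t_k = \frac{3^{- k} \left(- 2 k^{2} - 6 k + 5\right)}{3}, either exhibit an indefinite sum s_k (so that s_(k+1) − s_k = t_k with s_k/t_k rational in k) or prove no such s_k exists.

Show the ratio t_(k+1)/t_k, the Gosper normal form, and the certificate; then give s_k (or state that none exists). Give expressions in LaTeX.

The ratio is (2*k**2 + 10*k + 3)/(3*(2*k**2 + 6*k - 5)).
So A=1/3 and B=1, with C=k**2 + 3*k - 5/2.
f must satisfy (1/3)·f(k+1) − (1)·f(k) = k**2 + 3*k - 5/2.
From deg A=0, deg B=0, deg C=2: d=2.
Coefficient equations give f(k) = -3*k*(k + 4)/2.
Then R = B(k−1)f/C = -3*k*(k + 4)/(2*k**2 + 6*k - 5), so s_k = R(k)·t_k = k*(k + 4)/3**k.
Check: Δs_k = (-2*k**2 - 6*k + 5)/(3*3**k). ✓

s_k = 3^{- k} k \left(k + 4\right)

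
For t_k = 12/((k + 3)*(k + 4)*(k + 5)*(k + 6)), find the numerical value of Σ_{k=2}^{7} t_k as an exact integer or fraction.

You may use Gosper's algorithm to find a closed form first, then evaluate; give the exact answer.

r(k) = (k + 3)/(k + 7) after simplifying.
Gosper form: A/B · C(k+1)/C(k) with A=k + 3, B=k + 7, C=1.
Solve (k + 3)·f(k+1) − (k + 6)·f(k) = 1.
deg f ≤ 3 (via 1,1,0).
Solving with deg f ≤ 3: f(k) = k*(k**2 + 12*k + 47)/180.
So s_k = (B(k−1)f/C)·t_k = (k*(k + 6)*(k**2 + 12*k + 47)/180)·t_k = k*(k**2 + 12*k + 47)/(15*(k + 3)*(k + 4)*(k + 5)).
Check: Δs_k = 12/(k**4 + 18*k**3 + 119*k**2 + 342*k + 360). ✓
Evaluate s at k=8 and k=2: 46/715 and 1/21; difference 251/15015.

Σ = 251/15015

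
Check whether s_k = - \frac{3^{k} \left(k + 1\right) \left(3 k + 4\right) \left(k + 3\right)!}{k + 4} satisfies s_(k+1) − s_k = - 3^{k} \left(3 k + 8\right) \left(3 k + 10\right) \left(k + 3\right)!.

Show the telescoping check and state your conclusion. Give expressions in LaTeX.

Invalid: residual \frac{3^{k + 1} \left(9 k^{3} + 90 k^{2} + 293 k + 316\right) \left(k + 3\right)!}{\left(k + 4\right) \left(k + 5\right)} ≠ 0.

s_(k+1) = -3**(k + 1)*(k + 2)*(3*k + 7)*factorial(k + 4)/(k + 5)
s_(k+1) − s_k = -3**k*(9*k**4 + 108*k**3 + 476*k**2 + 921*k + 652)*factorial(k + 3)/((k + 4)*(k + 5))
(s_(k+1) − s_k) − t_k = 3**(k + 1)*(9*k**3 + 90*k**2 + 293*k + 316)*factorial(k + 3)/((k + 4)*(k + 5))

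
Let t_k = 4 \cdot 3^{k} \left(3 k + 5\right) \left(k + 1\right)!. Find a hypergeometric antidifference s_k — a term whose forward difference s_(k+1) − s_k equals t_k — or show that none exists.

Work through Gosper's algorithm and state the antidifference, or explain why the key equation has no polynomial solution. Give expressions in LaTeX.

The ratio is 3*(k + 2)*(3*k + 8)/(3*k + 5).
So A=3*k + 6 and B=1, with C=k + 5/3.
Need (3*k + 6)·f(k+1) − (1)·f(k) = k + 5/3.
deg f ≤ 0 (via 1,0,1).
Solve for f: f(k) = 1/3 (degree 0 ≤ 0).
Get s_k = R·t_k = 4*3**k*factorial(k + 1) with R(k) = B(k−1)f(k)/C(k) = 1/(3*k + 5).
Check: Δs_k = 4*3**k*(3*k + 5)*factorial(k + 1). ✓

s_k = 4 \cdot 3^{k} \left(k + 1\right)!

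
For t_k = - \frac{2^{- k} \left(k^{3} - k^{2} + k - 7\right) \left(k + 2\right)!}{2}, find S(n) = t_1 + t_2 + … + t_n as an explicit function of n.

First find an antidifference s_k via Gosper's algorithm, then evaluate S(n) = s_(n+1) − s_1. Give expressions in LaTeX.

S(n) = \frac{2^{- n} \left(- 6 \cdot 2^{n} - n^{5} n! - 4 n^{4} n! + 2 n^{3} n! + 22 n^{2} n! + 23 n n! + 6 n!\right)}{2}

t_(k+1)/t_k = (k**4/2 + 5*k**3/2 + 4*k**2 - 9)/(k**3 - k**2 + k - 7).
Normal form (A,B,C) = (k/2 + 3/2, 1, k**3 - k**2 + k - 7).
f must satisfy (k/2 + 3/2)·f(k+1) − (1)·f(k) = k**3 - k**2 + k - 7.
From deg A=1, deg B=0, deg C=3: d=2.
Coefficient equations give f(k) = 2*(k**2 - 4*k + 2).
R(k) = B(k−1)·f(k)/C(k) = 2*(k**2 - 4*k + 2)/(k**3 - k**2 + k - 7); s_k = R·t_k = -(k**2 - 4*k + 2)*factorial(k + 2)/2**k.
Check: Δs_k = -(k**3 - k**2 + k - 7)*factorial(k + 2)/(2*2**k). ✓
Telescope: S(n) = s_(n+1) − s_(1) = 2**(-n - 1)*(-n**2 + 2*n + 1)*factorial(n + 3) − (3) = (-6*2**n - n**5*factorial(n) - 4*n**4*factorial(n) + 2*n**3*factorial(n) + 22*n**2*factorial(n) + 23*n*factorial(n) + 6*factorial(n))/(2*2**n).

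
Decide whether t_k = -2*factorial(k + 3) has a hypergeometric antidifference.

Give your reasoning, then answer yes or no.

Compute t_(k+1)/t_k: get k + 4.
Normal form (A,B,C) = (k + 4, 1, 1).
Solve (k + 4)·f(k+1) − (1)·f(k) = 1.
From deg A=1, deg B=0, deg C=0: d=-1.
Bound -1 < 0, so the key equation has no polynomial solution.

No — t_k has no hypergeometric antidifference.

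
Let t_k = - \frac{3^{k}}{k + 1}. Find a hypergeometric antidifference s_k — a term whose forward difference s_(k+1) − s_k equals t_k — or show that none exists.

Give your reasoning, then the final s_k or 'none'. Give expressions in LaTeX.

The ratio is 3*(k + 1)/(k + 2).
So A=3*k + 3 and B=k + 2, with C=1.
Key eq: (3*k + 3)·f(k+1) = (k + 1)·f(k) + (1).
Bound: deg f ≤ -1.
deg f ≤ -1 is impossible — no certificate.

none — t_k is not Gosper-summable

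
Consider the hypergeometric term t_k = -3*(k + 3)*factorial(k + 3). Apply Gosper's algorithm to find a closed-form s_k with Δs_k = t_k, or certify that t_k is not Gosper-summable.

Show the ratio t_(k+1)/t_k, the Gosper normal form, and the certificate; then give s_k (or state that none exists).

r(k) = (k + 4)**2/(k + 3) after simplifying.
Factor: A=k + 4; B=1; C=k + 3.
Need (k + 4)·f(k+1) − (1)·f(k) = k + 3.
Bound: deg f ≤ 0.
A polynomial solution: f(k) = 1.
So s_k = (B(k−1)f/C)·t_k = (1/(k + 3))·t_k = -3*factorial(k + 3).
Check: Δs_k = -3*(k + 3)*factorial(k + 3). ✓

s_k = -3*factorial(k + 3)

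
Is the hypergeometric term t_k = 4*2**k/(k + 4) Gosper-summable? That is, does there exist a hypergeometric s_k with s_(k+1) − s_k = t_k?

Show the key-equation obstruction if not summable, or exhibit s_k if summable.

Step 1: r(k) = 2*(k + 4)/(k + 5).
A = 2*k + 8, B = k + 5, C = 1.
Solve (2*k + 8)·f(k+1) − (k + 4)·f(k) = 1.
deg f ≤ -1 (via 1,1,0).
Negative degree bound (-1): no f exists, t_k not Gosper-summable.

No — negative degree bound, so no certificate f.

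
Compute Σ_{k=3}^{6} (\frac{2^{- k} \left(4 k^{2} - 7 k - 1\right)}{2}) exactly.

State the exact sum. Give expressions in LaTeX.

Σ = 481/128

Compute t_(k+1)/t_k: get (4*k**2 + k - 4)/(2*(4*k**2 - 7*k - 1)).
A = 1/2, B = 1, C = k**2 - 7*k/4 - 1/4.
Set up (1/2)·f(k+1) − (1)·f(k) − (k**2 - 7*k/4 - 1/4) = 0.
Bound: deg f ≤ 2.
Coefficient equations give f(k) = -(4*k**2 + k + 4)/2.
Get s_k = R·t_k = (-4*k**2 - k - 4)/2**k with R(k) = B(k−1)f(k)/C(k) = -2*(4*k**2 + k + 4)/(4*k**2 - 7*k - 1).
Check: Δs_k = (4*k**2 - 7*k - 1)/(2*2**k). ✓
Sum = s_(7) − s_(3); s_(7) = -207/128, s_(3) = -43/8 ⇒ 481/128.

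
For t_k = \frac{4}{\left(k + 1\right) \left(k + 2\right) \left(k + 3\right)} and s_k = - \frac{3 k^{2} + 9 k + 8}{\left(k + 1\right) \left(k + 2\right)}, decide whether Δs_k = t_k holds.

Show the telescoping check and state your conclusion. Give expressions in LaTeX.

valid; difference matches t_k

s_(k+1) = (-9*k - 3*(k + 1)**2 - 17)/((k + 2)*(k + 3))
s_(k+1) − s_k = 4/(k**3 + 6*k**2 + 11*k + 6)
(s_(k+1) − s_k) − t_k = 0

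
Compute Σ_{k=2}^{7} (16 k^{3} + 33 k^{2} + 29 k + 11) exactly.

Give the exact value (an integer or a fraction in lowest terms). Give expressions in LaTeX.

r(k) = (16*k**3 + 81*k**2 + 143*k + 89)/(16*k**3 + 33*k**2 + 29*k + 11) after simplifying.
A = 1, B = 1, C = k**3 + 33*k**2/16 + 29*k/16 + 11/16.
Solve (1)·f(k+1) − (1)·f(k) = k**3 + 33*k**2/16 + 29*k/16 + 11/16.
d = 4 from the (0,0,3) case.
A polynomial solution: f(k) = k*(4*k**3 + 3*k**2 + 2*k + 2)/16.
Certificate R = B(k−1)f/C = k*(4*k**3 + 3*k**2 + 2*k + 2)/(16*k**3 + 33*k**2 + 29*k + 11) gives s_k = k*(4*k**3 + 3*k**2 + 2*k + 2).
Verify: 16*k**3 + 33*k**2 + 29*k + 11 matches t_k.
Sum = s_(8) − s_(2); s_(8) = 18064, s_(2) = 100 ⇒ 17964.

Σ = 17964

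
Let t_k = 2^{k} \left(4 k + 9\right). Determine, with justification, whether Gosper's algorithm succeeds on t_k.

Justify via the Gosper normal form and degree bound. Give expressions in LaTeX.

Yes. s_k = 2^{k} \left(4 k + 1\right).

t_(k+1)/t_k = 2*(4*k + 13)/(4*k + 9).
So A=2 and B=1, with C=k + 9/4.
Solve (2)·f(k+1) − (1)·f(k) = k + 9/4.
Degrees (0,0,1) ⇒ d ≤ 1.
Solve for f: f(k) = (4*k + 1)/4 (degree 1 ≤ 1).
Then R = B(k−1)f/C = (4*k + 1)/(4*k + 9), so s_k = R(k)·t_k = 2**k*(4*k + 1).
s_(k+1) − s_k = 2**k*(4*k + 9) = t_k.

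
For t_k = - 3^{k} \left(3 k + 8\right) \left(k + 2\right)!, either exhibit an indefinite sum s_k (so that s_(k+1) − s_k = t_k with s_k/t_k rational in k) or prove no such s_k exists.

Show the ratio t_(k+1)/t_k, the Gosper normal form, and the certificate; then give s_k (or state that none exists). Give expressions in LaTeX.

t_(k+1)/t_k = 3*(k + 3)*(3*k + 11)/(3*k + 8).
A = 3*k + 9, B = 1, C = k + 8/3.
Need (3*k + 9)·f(k+1) − (1)·f(k) = k + 8/3.
Bound: deg f ≤ 0.
Solving with deg f ≤ 0: f(k) = 1/3.
Then R = B(k−1)f/C = 1/(3*k + 8), so s_k = R(k)·t_k = -3**k*factorial(k + 2).
Verify: -3**k*(3*k + 8)*factorial(k + 2) matches t_k.

s_k = - 3^{k} \left(k + 2\right)!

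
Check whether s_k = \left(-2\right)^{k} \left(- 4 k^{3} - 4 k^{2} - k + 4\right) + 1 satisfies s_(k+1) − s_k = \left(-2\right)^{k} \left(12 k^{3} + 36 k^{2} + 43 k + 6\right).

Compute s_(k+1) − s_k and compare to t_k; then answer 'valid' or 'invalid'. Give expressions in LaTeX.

Valid: the claim telescopes to t_k.

s_(k+1) = (-2)**(k + 1)*(-k - 4*(k + 1)**3 - 4*(k + 1)**2 + 3) + 1
s_(k+1) − s_k = (-2)**k*(12*k**3 + 36*k**2 + 43*k + 6)
(s_(k+1) − s_k) − t_k = 0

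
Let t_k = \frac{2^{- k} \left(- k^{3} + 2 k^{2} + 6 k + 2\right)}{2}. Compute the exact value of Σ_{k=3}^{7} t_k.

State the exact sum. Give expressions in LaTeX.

Ratio r(k) = (k**3 + k**2 - 7*k - 9)/(2*(k**3 - 2*k**2 - 6*k - 2)).
Take A(k)=1/2, B(k)=1, C(k)=k**3 - 2*k**2 - 6*k - 2.
Key eq: (1/2)·f(k+1) = (1)·f(k) + (k**3 - 2*k**2 - 6*k - 2).
From deg A=0, deg B=0, deg C=3: d=3.
Solve for f: f(k) = -2*(k - 1)*(k + 1)**2 (degree 3 ≤ 3).
Certificate R = B(k−1)f/C = -2*(k - 1)*(k + 1)**2/(k**3 - 2*k**2 - 6*k - 2) gives s_k = (k**3 + k**2 - k - 1)/2**k.
s_(k+1) − s_k = (-k**3 + 2*k**2 + 6*k + 2)/(2*2**k) = t_k.
Telescoping: Σ = s_(8) − s_(3) = 567/256 − (4) = -457/256.

Σ = -457/256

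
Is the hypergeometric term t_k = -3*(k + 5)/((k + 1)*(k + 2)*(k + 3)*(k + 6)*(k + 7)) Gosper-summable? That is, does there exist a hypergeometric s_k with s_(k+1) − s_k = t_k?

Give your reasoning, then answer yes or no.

Step 1: r(k) = (k + 1)*(k + 6)**2/((k + 4)*(k + 5)*(k + 8)).
Normal form (A,B,C) = (k + 1, k + 8, k**3 + 14*k**2 + 65*k + 100).
Key eq: (k + 1)·f(k+1) = (k + 7)·f(k) + (k**3 + 14*k**2 + 65*k + 100).
Bound: deg f ≤ 6.
A polynomial solution: f(k) = k*(k + 3)*(k + 4)**2*(k + 5)**2/36.
Then R = B(k−1)f/C = k*(k + 3)*(k + 4)*(k + 7)/36, so s_k = R(k)·t_k = k*(-k**2 - 9*k - 20)/(12*(k**3 + 9*k**2 + 20*k + 12)).
Check: Δs_k = 3*(-k - 5)/(k**5 + 19*k**4 + 131*k**3 + 401*k**2 + 540*k + 252). ✓

Yes. s_k = k*(-k**2 - 9*k - 20)/(12*(k**3 + 9*k**2 + 20*k + 12)).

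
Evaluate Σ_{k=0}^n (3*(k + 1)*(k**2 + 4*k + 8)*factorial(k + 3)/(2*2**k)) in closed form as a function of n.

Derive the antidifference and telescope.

S(n) = 3*2**(-n - 1)*(n + 1)*(n + 2)*factorial(n + 4)

Step 1: r(k) = (k + 2)*(k + 4)*(4*k + (k + 1)**2 + 12)/(2*(k + 1)*(k**2 + 4*k + 8)).
Take A(k)=k/2 + 2, B(k)=1, C(k)=k**3 + 5*k**2 + 12*k + 8.
Set up (k/2 + 2)·f(k+1) − (1)·f(k) − (k**3 + 5*k**2 + 12*k + 8) = 0.
Degrees (1,0,3) ⇒ d ≤ 2.
Coefficient equations give f(k) = 2*k*(k + 1).
Get s_k = R·t_k = 3*k*(k + 1)*factorial(k + 3)/2**k with R(k) = B(k−1)f(k)/C(k) = 2*k/(k**2 + 4*k + 8).
Δs = 3*(k + 1)*(k**2 + 4*k + 8)*factorial(k + 3)/(2*2**k), as required.
Σ_(k=0)^n t_k = s_(n+1) − s_(0) = (3*2**(-n - 1)*(n + 1)*(n + 2)*factorial(n + 4)) − (0), i.e. 3*2**(-n - 1)*(n + 1)*(n + 2)*factorial(n + 4).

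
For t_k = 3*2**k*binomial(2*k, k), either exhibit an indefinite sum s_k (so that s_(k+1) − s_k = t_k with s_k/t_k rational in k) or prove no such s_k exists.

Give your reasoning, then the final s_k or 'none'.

no hypergeometric antidifference exists

Step 1: r(k) = 4*(2*k + 1)/(k + 1).
Take A(k)=8*k + 4, B(k)=k + 1, C(k)=1.
Need (8*k + 4)·f(k+1) − (k)·f(k) = 1.
deg f ≤ -1 (via 1,1,0).
deg f ≤ -1 is impossible — no certificate.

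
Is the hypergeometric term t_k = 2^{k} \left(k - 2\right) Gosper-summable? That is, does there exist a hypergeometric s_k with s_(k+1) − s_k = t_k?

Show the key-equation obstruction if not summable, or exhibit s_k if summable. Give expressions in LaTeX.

Yes. s_k = 2^{k} \left(k - 4\right).

Compute t_(k+1)/t_k: get 2*(k - 1)/(k - 2).
Take A(k)=2, B(k)=1, C(k)=k - 2.
f must satisfy (2)·f(k+1) − (1)·f(k) = k - 2.
From deg A=0, deg B=0, deg C=1: d=1.
Solve for f: f(k) = k - 4 (degree 1 ≤ 1).
Get s_k = R·t_k = 2**k*(k - 4) with R(k) = B(k−1)f(k)/C(k) = (k - 4)/(k - 2).
Check: Δs_k = 2**k*(k - 2). ✓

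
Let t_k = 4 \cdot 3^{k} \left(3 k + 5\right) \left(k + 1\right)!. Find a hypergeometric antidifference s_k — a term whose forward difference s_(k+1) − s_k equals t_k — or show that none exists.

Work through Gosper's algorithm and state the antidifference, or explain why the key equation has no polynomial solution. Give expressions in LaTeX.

s_k = 4 \cdot 3^{k} \left(k + 1\right)!

The ratio is 3*(k + 2)*(3*k + 8)/(3*k + 5).
Take A(k)=3*k + 6, B(k)=1, C(k)=k + 5/3.
Key eq: (3*k + 6)·f(k+1) = (1)·f(k) + (k + 5/3).
Degrees (1,0,1) ⇒ d ≤ 0.
Match coefficients ⇒ f(k) = 1/3.
Certificate R = B(k−1)f/C = 1/(3*k + 5) gives s_k = 4*3**k*factorial(k + 1).
s_(k+1) − s_k = 4*3**k*(3*k + 5)*factorial(k + 1) = t_k.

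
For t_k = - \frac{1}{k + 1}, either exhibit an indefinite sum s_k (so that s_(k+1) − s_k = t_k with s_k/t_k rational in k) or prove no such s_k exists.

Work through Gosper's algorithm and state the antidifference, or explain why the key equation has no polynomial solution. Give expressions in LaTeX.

not Gosper-summable; s_k does not exist

Step 1: r(k) = (k + 1)/(k + 2).
Take A(k)=k + 1, B(k)=k + 2, C(k)=1.
Solve (k + 1)·f(k+1) − (k + 1)·f(k) = 1.
Bound: deg f ≤ 0.
Generic f = c0 gives residual -1; -1 = 0 cannot hold, so t_k is not Gosper-summable.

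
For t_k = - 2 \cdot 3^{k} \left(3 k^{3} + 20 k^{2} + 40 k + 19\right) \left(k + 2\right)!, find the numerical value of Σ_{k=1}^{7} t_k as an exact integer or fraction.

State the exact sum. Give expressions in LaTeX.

Step 1: r(k) = 3*(3*k**4 + 38*k**3 + 176*k**2 + 349*k + 246)/(3*k**3 + 20*k**2 + 40*k + 19).
Normal form (A,B,C) = (3*k + 9, 1, k**3 + 20*k**2/3 + 40*k/3 + 19/3).
f must satisfy (3*k + 9)·f(k+1) − (1)·f(k) = k**3 + 20*k**2/3 + 40*k/3 + 19/3.
From deg A=1, deg B=0, deg C=3: d=2.
Solving with deg f ≤ 2: f(k) = (k**2 + 2*k - 1)/3.
Certificate R = B(k−1)f/C = (k**2 + 2*k - 1)/(3*k**3 + 20*k**2 + 40*k + 19) gives s_k = -2*3**k*(k**2 + 2*k - 1)*factorial(k + 2).
Δs = -2*3**k*(3*k**3 + 20*k**2 + 40*k + 19)*factorial(k + 2), as required.
Σ_(k=1)^(7) t_k = s_(8) − s_(1) = -3761751974400 − (-72) = -3761751974328.

Σ = -3761751974328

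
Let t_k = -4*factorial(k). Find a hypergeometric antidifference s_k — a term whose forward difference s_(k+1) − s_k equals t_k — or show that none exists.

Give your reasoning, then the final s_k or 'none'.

none — t_k is not Gosper-summable

Step 1: r(k) = k + 1.
Take A(k)=k + 1, B(k)=1, C(k)=1.
Key eq: (k + 1)·f(k+1) = (1)·f(k) + (1).
Bound: deg f ≤ -1.
d = -1 < 0 ⇒ no nonzero polynomial f; not summable.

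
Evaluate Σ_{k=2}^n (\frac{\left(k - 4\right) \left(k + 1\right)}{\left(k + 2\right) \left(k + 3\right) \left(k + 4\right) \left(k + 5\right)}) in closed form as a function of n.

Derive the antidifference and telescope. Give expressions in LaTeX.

S(n) = \frac{n^{3} - 8 n^{2} - 13 n + 20}{20 \left(n^{3} + 12 n^{2} + 47 n + 60\right)}

Ratio r(k) = (k - 3)*(k + 2)**2/((k - 4)*(k + 1)*(k + 6)).
Normal form (A,B,C) = (k + 2, k + 6, k**2 - 3*k - 4).
Key eq: (k + 2)·f(k+1) = (k + 5)·f(k) + (k**2 - 3*k - 4).
d = 3 from the (1,1,2) case.
Match coefficients ⇒ f(k) = -k*(k + 1).
Certificate R = B(k−1)f/C = -k*(k + 5)/(k - 4) gives s_k = k*(-k - 1)/(k**3 + 9*k**2 + 26*k + 24).
Verify: (k**2 - 3*k - 4)/(k**4 + 14*k**3 + 71*k**2 + 154*k + 120) matches t_k.
Telescope: S(n) = s_(n+1) − s_(2) = (-n**2 - 3*n - 2)/(n**3 + 12*n**2 + 47*n + 60) − (-1/20) = (n**3 - 8*n**2 - 13*n + 20)/(20*(n**3 + 12*n**2 + 47*n + 60)).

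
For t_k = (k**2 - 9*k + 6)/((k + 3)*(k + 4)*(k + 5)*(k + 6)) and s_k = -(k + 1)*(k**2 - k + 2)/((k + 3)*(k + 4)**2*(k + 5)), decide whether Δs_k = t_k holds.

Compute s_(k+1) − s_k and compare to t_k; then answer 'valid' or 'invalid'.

Invalid: residual 6*(-k**3 + 17*k - 18)/(k**6 + 27*k**5 + 301*k**4 + 1773*k**3 + 5818*k**2 + 10080*k + 7200) ≠ 0.

s_(k+1) = -(k + 2)*(-k + (k + 1)**2 + 1)/((k + 4)*(k + 5)**2*(k + 6))
s_(k+1) − s_k = (k**4 - 6*k**3 - 55*k**2 - 24*k + 12)/(k**6 + 27*k**5 + 301*k**4 + 1773*k**3 + 5818*k**2 + 10080*k + 7200)
(s_(k+1) − s_k) − t_k = 6*(-k**3 + 17*k - 18)/(k**6 + 27*k**5 + 301*k**4 + 1773*k**3 + 5818*k**2 + 10080*k + 7200)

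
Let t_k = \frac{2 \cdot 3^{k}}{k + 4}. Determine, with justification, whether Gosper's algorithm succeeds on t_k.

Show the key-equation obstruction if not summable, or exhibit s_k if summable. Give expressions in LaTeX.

r(k) = 3*(k + 4)/(k + 5) after simplifying.
So A=3*k + 12 and B=k + 5, with C=1.
Solve (3*k + 12)·f(k+1) − (k + 4)·f(k) = 1.
d = -1 from the (1,1,0) case.
d = -1 < 0 ⇒ no nonzero polynomial f; not summable.

No — t_k has no hypergeometric antidifference.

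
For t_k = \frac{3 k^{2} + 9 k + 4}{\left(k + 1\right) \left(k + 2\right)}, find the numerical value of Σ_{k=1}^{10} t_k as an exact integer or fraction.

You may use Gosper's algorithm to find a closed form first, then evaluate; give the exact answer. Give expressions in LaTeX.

Σ = 175/6

r(k) = (k + 1)*(9*k + 3*(k + 1)**2 + 13)/((k + 3)*(3*k**2 + 9*k + 4)) after simplifying.
So A=k + 1 and B=k + 3, with C=k**2 + 3*k + 4/3.
Need (k + 1)·f(k+1) − (k + 2)·f(k) = k**2 + 3*k + 4/3.
deg f ≤ 2 (via 1,1,2).
A polynomial solution: f(k) = k*(3*k + 1)/3.
Get s_k = R·t_k = k*(3*k + 1)/(k + 1) with R(k) = B(k−1)f(k)/C(k) = k*(k + 2)*(3*k + 1)/(3*k**2 + 9*k + 4).
Verify: (3*k**2 + 9*k + 4)/(k**2 + 3*k + 2) matches t_k.
Sum = s_(11) − s_(1); s_(11) = 187/6, s_(1) = 2 ⇒ 175/6.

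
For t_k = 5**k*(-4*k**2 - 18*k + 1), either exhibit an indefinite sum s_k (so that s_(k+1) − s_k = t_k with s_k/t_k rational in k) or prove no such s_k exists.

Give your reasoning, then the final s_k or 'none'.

Ratio r(k) = 5*(4*k**2 + 26*k + 21)/(4*k**2 + 18*k - 1).
Take A(k)=5, B(k)=1, C(k)=k**2 + 9*k/2 - 1/4.
Solve (5)·f(k+1) − (1)·f(k) = k**2 + 9*k/2 - 1/4.
d = 2 from the (0,0,2) case.
Solve for f: f(k) = (k**2 + 2*k - 4)/4 (degree 2 ≤ 2).
Get s_k = R·t_k = 5**k*(-k**2 - 2*k + 4) with R(k) = B(k−1)f(k)/C(k) = (k**2 + 2*k - 4)/(4*k**2 + 18*k - 1).
Verify: 5**k*(-4*k**2 - 18*k + 1) matches t_k.

s_k = 5**k*(-k**2 - 2*k + 4)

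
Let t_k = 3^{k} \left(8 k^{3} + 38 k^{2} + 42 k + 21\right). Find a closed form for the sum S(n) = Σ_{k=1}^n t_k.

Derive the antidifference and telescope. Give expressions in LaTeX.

The ratio is 3*(8*k**3 + 62*k**2 + 142*k + 109)/(8*k**3 + 38*k**2 + 42*k + 21).
Take A(k)=3, B(k)=1, C(k)=k**3 + 19*k**2/4 + 21*k/4 + 21/8.
f must satisfy (3)·f(k+1) − (1)·f(k) = k**3 + 19*k**2/4 + 21*k/4 + 21/8.
d = 3 from the (0,0,3) case.
Solving with deg f ≤ 3: f(k) = (k + 1)*(4*k**2 - 3*k + 3)/8.
So s_k = (B(k−1)f/C)·t_k = ((k + 1)*(4*k**2 - 3*k + 3)/(8*k**3 + 38*k**2 + 42*k + 21))·t_k = 3**k*(4*k**3 + k**2 + 3).
Check: Δs_k = 3**k*(8*k**3 + 38*k**2 + 42*k + 21). ✓
s_(n+1) = 3**(n + 1)*(4*n**3 + 13*n**2 + 14*n + 8) and s_(1) = 24, so S(n) = 12*3**n*n**3 + 39*3**n*n**2 + 42*3**n*n + 24*3**n - 24.

S(n) = 12 \cdot 3^{n} n^{3} + 39 \cdot 3^{n} n^{2} + 42 \cdot 3^{n} n + 24 \cdot 3^{n} - 24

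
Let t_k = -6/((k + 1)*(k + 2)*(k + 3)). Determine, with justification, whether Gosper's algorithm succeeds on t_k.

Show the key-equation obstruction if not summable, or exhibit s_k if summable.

Yes. s_k = 3*k*(-k - 3)/(2*(k + 1)*(k + 2)).

r(k) = (k + 1)/(k + 4) after simplifying.
Factor: A=k + 1; B=k + 4; C=1.
Key eq: (k + 1)·f(k+1) = (k + 3)·f(k) + (1).
From deg A=1, deg B=1, deg C=0: d=2.
Coefficient equations give f(k) = k*(k + 3)/4.
Certificate R = B(k−1)f/C = k*(k + 3)**2/4 gives s_k = 3*k*(-k - 3)/(2*(k + 1)*(k + 2)).
s_(k+1) − s_k = -6/(k**3 + 6*k**2 + 11*k + 6) = t_k.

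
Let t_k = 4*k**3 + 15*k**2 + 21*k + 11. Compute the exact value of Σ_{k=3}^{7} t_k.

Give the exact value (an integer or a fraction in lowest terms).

Σ = 5705

Step 1: r(k) = (4*k**3 + 27*k**2 + 63*k + 51)/(4*k**3 + 15*k**2 + 21*k + 11).
Factor: A=1; B=1; C=k**3 + 15*k**2/4 + 21*k/4 + 11/4.
Solve (1)·f(k+1) − (1)·f(k) = k**3 + 15*k**2/4 + 21*k/4 + 11/4.
d = 4 from the (0,0,3) case.
A polynomial solution: f(k) = k*(k**3 + 3*k**2 + 4*k + 3)/4.
Certificate R = B(k−1)f/C = k*(k**3 + 3*k**2 + 4*k + 3)/(4*k**3 + 15*k**2 + 21*k + 11) gives s_k = k*(k**3 + 3*k**2 + 4*k + 3).
Verify: 4*k**3 + 15*k**2 + 21*k + 11 matches t_k.
Telescoping: Σ = s_(8) − s_(3) = 5912 − (207) = 5705.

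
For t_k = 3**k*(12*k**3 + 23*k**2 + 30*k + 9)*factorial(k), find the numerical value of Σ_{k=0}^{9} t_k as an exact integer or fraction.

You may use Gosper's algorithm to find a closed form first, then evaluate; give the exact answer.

Σ = 79925325177597

t_(k+1)/t_k = 3*(12*k**4 + 71*k**3 + 171*k**2 + 186*k + 74)/(12*k**3 + 23*k**2 + 30*k + 9).
Factor: A=3*k + 3; B=1; C=k**3 + 23*k**2/12 + 5*k/2 + 3/4.
f must satisfy (3*k + 3)·f(k+1) − (1)·f(k) = k**3 + 23*k**2/12 + 5*k/2 + 3/4.
Degrees (1,0,3) ⇒ d ≤ 2.
Coefficient equations give f(k) = (4*k**2 - 3*k + 3)/12.
R(k) = B(k−1)·f(k)/C(k) = (4*k**2 - 3*k + 3)/(12*k**3 + 23*k**2 + 30*k + 9); s_k = R·t_k = 3**k*(4*k**2 - 3*k + 3)*factorial(k).
Check: Δs_k = 3**k*(12*k**3 + 23*k**2 + 30*k + 9)*factorial(k). ✓
Telescoping: Σ = s_(10) − s_(0) = 79925325177600 − (3) = 79925325177597.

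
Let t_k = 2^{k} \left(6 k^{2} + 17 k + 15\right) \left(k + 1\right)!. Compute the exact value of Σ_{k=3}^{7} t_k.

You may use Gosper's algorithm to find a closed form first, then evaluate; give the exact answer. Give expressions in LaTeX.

Σ = 2322430080

The ratio is 2*(6*k**3 + 41*k**2 + 96*k + 76)/(6*k**2 + 17*k + 15).
Factor: A=2*k + 4; B=1; C=k**2 + 17*k/6 + 5/2.
Solve (2*k + 4)·f(k+1) − (1)·f(k) = k**2 + 17*k/6 + 5/2.
d = 1 from the (1,0,2) case.
Match coefficients ⇒ f(k) = (3*k + 1)/6.
Then R = B(k−1)f/C = (3*k + 1)/(6*k**2 + 17*k + 15), so s_k = R(k)·t_k = 2**k*(3*k + 1)*factorial(k + 1).
Check: Δs_k = 2**k*(6*k**2 + 17*k + 15)*factorial(k + 1). ✓
Σ_(k=3)^(7) t_k = s_(8) − s_(3) = 2322432000 − (1920) = 2322430080.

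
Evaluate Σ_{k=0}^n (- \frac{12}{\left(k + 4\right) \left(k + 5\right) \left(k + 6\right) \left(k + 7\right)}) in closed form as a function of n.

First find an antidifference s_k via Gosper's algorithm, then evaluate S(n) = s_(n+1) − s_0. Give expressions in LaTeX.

S(n) = \frac{- n^{3} - 18 n^{2} - 107 n - 90}{30 \left(n^{3} + 18 n^{2} + 107 n + 210\right)}

Step 1: r(k) = (k + 4)/(k + 8).
Normal form (A,B,C) = (k + 4, k + 8, 1).
Set up (k + 4)·f(k+1) − (k + 7)·f(k) − (1) = 0.
deg f ≤ 3 (via 1,1,0).
Solving with deg f ≤ 3: f(k) = k*(k**2 + 15*k + 74)/360.
Then R = B(k−1)f/C = k*(k + 7)*(k**2 + 15*k + 74)/360, so s_k = R(k)·t_k = k*(-k**2 - 15*k - 74)/(30*(k + 4)*(k + 5)*(k + 6)).
Check: Δs_k = -12/(k**4 + 22*k**3 + 179*k**2 + 638*k + 840). ✓
Evaluate: s_(n+1) = (-n**3 - 18*n**2 - 107*n - 90)/(30*(n**3 + 18*n**2 + 107*n + 210)); subtract s_(0) = 0 ⇒ S(n) = (-n**3 - 18*n**2 - 107*n - 90)/(30*(n**3 + 18*n**2 + 107*n + 210)).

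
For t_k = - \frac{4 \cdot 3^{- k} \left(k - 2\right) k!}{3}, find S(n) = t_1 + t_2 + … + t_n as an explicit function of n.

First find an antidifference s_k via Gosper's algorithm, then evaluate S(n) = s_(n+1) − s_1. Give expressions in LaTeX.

S(n) = 3^{- n - 1} \left(4 \cdot 3^{n} - 4 n n! - 4 n!\right)

r(k) = (k**2 - 1)/(3*(k - 2)) after simplifying.
A = k/3 + 1/3, B = 1, C = k - 2.
Set up (k/3 + 1/3)·f(k+1) − (1)·f(k) − (k - 2) = 0.
deg f ≤ 0 (via 1,0,1).
Solving with deg f ≤ 0: f(k) = 3.
Then R = B(k−1)f/C = 3/(k - 2), so s_k = R(k)·t_k = -4*factorial(k)/3**k.
Check: Δs_k = -4*(k - 2)*factorial(k)/(3*3**k). ✓
Evaluate: s_(n+1) = -4*3**(-n - 1)*factorial(n + 1); subtract s_(1) = -4/3 ⇒ S(n) = 3**(-n - 1)*(4*3**n - 4*n*factorial(n) - 4*factorial(n)).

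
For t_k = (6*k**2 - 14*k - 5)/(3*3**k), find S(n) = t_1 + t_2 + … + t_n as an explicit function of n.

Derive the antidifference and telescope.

S(n) = 3**(-n - 1)*(-4*3**n - 3*n**2 - 2*n + 4)

Step 1: r(k) = (6*k**2 - 2*k - 13)/(3*(6*k**2 - 14*k - 5)).
So A=1/3 and B=1, with C=k**2 - 7*k/3 - 5/6.
Solve (1/3)·f(k+1) − (1)·f(k) = k**2 - 7*k/3 - 5/6.
Degrees (0,0,2) ⇒ d ≤ 2.
Match coefficients ⇒ f(k) = -(3*k**2 - 4*k - 3)/2.
R(k) = B(k−1)·f(k)/C(k) = -3*(3*k**2 - 4*k - 3)/(6*k**2 - 14*k - 5); s_k = R·t_k = (-3*k**2 + 4*k + 3)/3**k.
Check: Δs_k = (6*k**2 - 14*k - 5)/(3*3**k). ✓
Σ_(k=1)^n t_k = s_(n+1) − s_(1) = (3**(-n - 1)*(-3*n**2 - 2*n + 4)) − (4/3), i.e. 3**(-n - 1)*(-4*3**n - 3*n**2 - 2*n + 4).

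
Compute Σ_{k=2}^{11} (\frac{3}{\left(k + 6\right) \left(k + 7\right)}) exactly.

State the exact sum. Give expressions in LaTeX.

Ratio r(k) = (k + 6)/(k + 8).
Normal form (A,B,C) = (k + 6, k + 8, 1).
Need (k + 6)·f(k+1) − (k + 7)·f(k) = 1.
deg f ≤ 1 (via 1,1,0).
Solving with deg f ≤ 1: f(k) = k/6.
So s_k = (B(k−1)f/C)·t_k = (k*(k + 7)/6)·t_k = k/(2*(k + 6)).
Δs = 3/(k**2 + 13*k + 42), as required.
Σ_(k=2)^(11) t_k = s_(12) − s_(2) = 1/3 − (1/8) = 5/24.

Σ = 5/24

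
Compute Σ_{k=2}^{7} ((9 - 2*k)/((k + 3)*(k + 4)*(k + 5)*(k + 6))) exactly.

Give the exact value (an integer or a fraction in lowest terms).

Step 1: r(k) = (k + 3)*(2*k - 7)/((k + 7)*(2*k - 9)).
So A=k + 3 and B=k + 7, with C=k - 9/2.
Key eq: (k + 3)·f(k+1) = (k + 6)·f(k) + (k - 9/2).
Degrees (1,1,1) ⇒ d ≤ 3.
A polynomial solution: f(k) = -k*(k**2 + 12*k + 77)/60.
Get s_k = R·t_k = k*(k**2 + 12*k + 77)/(30*(k + 3)*(k + 4)*(k + 5)) with R(k) = B(k−1)f(k)/C(k) = -k*(k + 6)*(k**2 + 12*k + 77)/(30*(2*k - 9)).
Verify: (9 - 2*k)/(k**4 + 18*k**3 + 119*k**2 + 342*k + 360) matches t_k.
Σ_(k=2)^(7) t_k = s_(8) − s_(2) = 79/2145 − (1/30) = 1/286.

Σ = 1/286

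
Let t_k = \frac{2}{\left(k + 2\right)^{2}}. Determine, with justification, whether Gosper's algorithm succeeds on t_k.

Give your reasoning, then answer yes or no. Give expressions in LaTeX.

No — key equation has no polynomial f.

Step 1: r(k) = (k + 2)**2/(k + 3)**2.
Factor: A=k**2 + 4*k + 4; B=k**2 + 6*k + 9; C=1.
Solve (k**2 + 4*k + 4)·f(k+1) − (k**2 + 4*k + 4)·f(k) = 1.
deg f ≤ 0 (via 2,2,0).
f = c0 ⇒ A·f(k+1) − B(k−1)·f(k) − C = -1. The system {-1 = 0} is inconsistent; no antidifference.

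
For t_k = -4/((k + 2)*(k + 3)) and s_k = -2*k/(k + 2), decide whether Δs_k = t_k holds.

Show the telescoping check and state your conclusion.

Valid — Δs_k = t_k.

s_(k+1) = 2*(-k - 1)/(k + 3)
s_(k+1) − s_k = -4/(k**2 + 5*k + 6)
(s_(k+1) − s_k) − t_k = 0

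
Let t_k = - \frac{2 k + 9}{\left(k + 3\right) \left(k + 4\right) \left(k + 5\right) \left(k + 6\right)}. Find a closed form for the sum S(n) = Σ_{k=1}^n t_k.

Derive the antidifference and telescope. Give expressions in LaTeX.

Compute t_(k+1)/t_k: get (k + 3)*(2*k + 11)/((k + 7)*(2*k + 9)).
Take A(k)=k + 3, B(k)=k + 7, C(k)=k + 9/2.
Need (k + 3)·f(k+1) − (k + 6)·f(k) = k + 9/2.
From deg A=1, deg B=1, deg C=1: d=3.
Solve for f: f(k) = k*(k + 4)*(k + 8)/30 (degree 3 ≤ 3).
Certificate R = B(k−1)f/C = k*(k + 4)*(k + 6)*(k + 8)/(15*(2*k + 9)) gives s_k = k*(-k - 8)/(15*(k**2 + 8*k + 15)).
s_(k+1) − s_k = (-2*k - 9)/(k**4 + 18*k**3 + 119*k**2 + 342*k + 360) = t_k.
Evaluate: s_(n+1) = (-n**2 - 10*n - 9)/(15*(n**2 + 10*n + 24)); subtract s_(1) = -1/40 ⇒ S(n) = n*(-n - 10)/(24*(n**2 + 10*n + 24)).

S(n) = \frac{n \left(- n - 10\right)}{24 \left(n^{2} + 10 n + 24\right)}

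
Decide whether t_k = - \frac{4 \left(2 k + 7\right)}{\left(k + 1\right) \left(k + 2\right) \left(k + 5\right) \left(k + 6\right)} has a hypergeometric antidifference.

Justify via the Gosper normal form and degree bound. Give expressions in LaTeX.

Yes. s_k = \frac{4 k \left(- k - 6\right)}{5 \left(k^{2} + 6 k + 5\right)}.

t_(k+1)/t_k = (k + 1)*(k + 5)*(2*k + 9)/((k + 3)*(k + 7)*(2*k + 7)).
Normal form (A,B,C) = (k + 1, k + 7, k**3 + 21*k**2/2 + 73*k/2 + 42).
f must satisfy (k + 1)·f(k+1) − (k + 6)·f(k) = k**3 + 21*k**2/2 + 73*k/2 + 42.
deg f ≤ 5 (via 1,1,3).
Match coefficients ⇒ f(k) = k*(k + 2)*(k + 3)*(k + 4)*(k + 6)/10.
Then R = B(k−1)f/C = k*(k + 2)*(k + 6)**2/(5*(2*k + 7)), so s_k = R(k)·t_k = 4*k*(-k - 6)/(5*(k**2 + 6*k + 5)).
Verify: 4*(-2*k - 7)/(k**4 + 14*k**3 + 65*k**2 + 112*k + 60) matches t_k.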